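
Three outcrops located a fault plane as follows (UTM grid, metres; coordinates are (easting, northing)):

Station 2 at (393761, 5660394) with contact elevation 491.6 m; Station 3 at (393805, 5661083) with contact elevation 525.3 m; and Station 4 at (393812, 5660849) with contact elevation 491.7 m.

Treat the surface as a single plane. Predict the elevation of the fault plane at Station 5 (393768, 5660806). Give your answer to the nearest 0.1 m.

531.2 m

Two edge vectors: Station 2→Station 3 = (44, 689, 33.7), Station 2→Station 4 = (51, 455, 0.1).
Normal n = (Station 2→Station 3) × (Station 2→Station 4) = (-15264.6, 1714.3, -15119).
So ∂z/∂E = −n_x/n_z = −1.009630267 and ∂z/∂N = −n_y/n_z = 0.113387129.
Intercept c from Station 2: 491.6 + 397553.02 − 641815.82 = −243771.20.
At (393768, 5660806): z = −397560.1 + 641862.5 − 243771.20 = 531.2 m.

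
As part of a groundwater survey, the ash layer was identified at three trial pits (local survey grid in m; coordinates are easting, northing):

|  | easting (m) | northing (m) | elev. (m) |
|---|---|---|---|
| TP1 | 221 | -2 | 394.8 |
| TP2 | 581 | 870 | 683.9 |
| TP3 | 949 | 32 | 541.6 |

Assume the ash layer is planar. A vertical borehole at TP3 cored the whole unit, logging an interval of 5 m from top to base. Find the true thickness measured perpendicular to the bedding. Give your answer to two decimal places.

Two edge vectors: TP1→TP2 = (360, 872, 289.1), TP1→TP3 = (728, 34, 146.8).
Normal n = (TP1→TP2) × (TP1→TP3) = (118180.2, 157616.8, -622576).
So ∂z/∂easting = −n_x/n_z = 0.18982 and ∂z/∂northing = −n_y/n_z = 0.25317.
|∇z| = √(a²+b²) = 0.31643, so dip δ = arctan(0.31643) = 17.56°.
True thickness = vertical thickness × cos δ = 5 × cos 17.56° = 4.77 m.

4.77 m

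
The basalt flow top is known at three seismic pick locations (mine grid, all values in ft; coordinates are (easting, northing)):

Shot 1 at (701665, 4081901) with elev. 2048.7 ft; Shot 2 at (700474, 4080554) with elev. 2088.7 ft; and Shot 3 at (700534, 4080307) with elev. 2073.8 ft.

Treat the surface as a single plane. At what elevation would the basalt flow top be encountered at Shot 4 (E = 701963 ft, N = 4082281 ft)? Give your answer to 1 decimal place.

2040.4 ft

Let the plane be z = a·E + b·N + c.
Shot 2−Shot 1: −1191a − 1347b = 40;  Shot 3−Shot 1: −1131a − 1594b = 25.1.
Solving gives a = −0.079868106, b = 0.040922727.
Then c = 2048.7 − a·701665 − b·4081901 = −108953.17.
At (701963, 4082281): z = −56064.5 + 167058.1 − 108953.17 = 2040.4 ft.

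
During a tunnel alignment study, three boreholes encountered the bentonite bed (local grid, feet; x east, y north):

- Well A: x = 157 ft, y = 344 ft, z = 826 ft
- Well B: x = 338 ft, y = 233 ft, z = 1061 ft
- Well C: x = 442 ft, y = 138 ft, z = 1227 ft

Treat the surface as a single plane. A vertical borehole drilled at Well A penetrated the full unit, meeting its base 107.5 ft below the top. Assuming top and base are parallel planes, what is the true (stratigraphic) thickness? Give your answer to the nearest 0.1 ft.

68.5 ft

Two edge vectors: Well A→Well B = (181, -111, 235), Well A→Well C = (285, -206, 401).
Normal n = (Well A→Well B) × (Well A→Well C) = (3899, -5606, -5651).
So ∂z/∂x = −n_x/n_z = 0.68997 and ∂z/∂y = −n_y/n_z = −0.99204.
|∇z| = √(a²+b²) = 1.20838, so dip δ = arctan(1.20838) = 50.39°.
True thickness = vertical thickness × cos δ = 107.5 × cos 50.39° = 68.5 ft.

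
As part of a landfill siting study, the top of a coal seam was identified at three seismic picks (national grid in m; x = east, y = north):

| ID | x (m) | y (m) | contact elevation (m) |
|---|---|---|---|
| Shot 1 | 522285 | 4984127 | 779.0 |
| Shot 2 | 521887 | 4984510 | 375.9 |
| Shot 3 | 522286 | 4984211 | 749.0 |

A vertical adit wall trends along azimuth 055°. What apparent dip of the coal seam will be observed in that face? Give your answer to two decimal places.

Two edge vectors: Shot 1→Shot 2 = (-398, 383, -403.1), Shot 1→Shot 3 = (1, 84, -30).
Normal n = (Shot 1→Shot 2) × (Shot 1→Shot 3) = (22370.4, -12343.1, -33815).
So ∂z/∂x = −n_x/n_z = 0.66155 and ∂z/∂y = −n_y/n_z = −0.36502.
Unit vector along 055° is (sin 55°, cos 55°) = (0.8192, 0.5736).
Slope in that direction = a·(0.8192) + b·(0.5736) = 0.33255.
Apparent dip = arctan|0.33255| = 18.39° (true dip is 37.1°, so apparent ≤ true as expected).

18.39°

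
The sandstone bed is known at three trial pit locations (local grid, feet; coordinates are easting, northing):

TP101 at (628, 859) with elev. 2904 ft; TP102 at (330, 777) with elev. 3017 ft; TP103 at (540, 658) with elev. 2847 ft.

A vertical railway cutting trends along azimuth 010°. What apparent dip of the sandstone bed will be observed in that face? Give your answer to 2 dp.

22.45°

Two edge vectors: TP101→TP102 = (-298, -82, 113), TP101→TP103 = (-88, -201, -57).
Normal n = (TP101→TP102) × (TP101→TP103) = (27387, -26930, 52682).
So ∂z/∂easting = −n_x/n_z = −0.51985 and ∂z/∂northing = −n_y/n_z = 0.51118.
Unit vector along 010° is (sin 10°, cos 10°) = (0.1736, 0.9848).
Slope in that direction = a·(0.1736) + b·(0.9848) = 0.41314.
Apparent dip = arctan|0.41314| = 22.45° (true dip is 36.1°, so apparent ≤ true as expected).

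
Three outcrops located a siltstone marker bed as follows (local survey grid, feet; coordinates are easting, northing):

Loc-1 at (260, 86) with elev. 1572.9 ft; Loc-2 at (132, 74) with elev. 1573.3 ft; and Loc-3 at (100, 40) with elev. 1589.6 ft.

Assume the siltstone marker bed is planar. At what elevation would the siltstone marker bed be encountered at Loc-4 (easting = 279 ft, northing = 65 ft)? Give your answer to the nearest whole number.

1585 ft

Two edge vectors: Loc-1→Loc-2 = (-128, -12, 0.4), Loc-1→Loc-3 = (-160, -46, 16.7).
Normal n = (Loc-1→Loc-2) × (Loc-1→Loc-3) = (-182, 2073.6, 3968).
So ∂z/∂easting = −n_x/n_z = 0.04587 and ∂z/∂northing = −n_y/n_z = −0.52258.
Intercept c from Loc-1: 1572.9 − 11.93 + 44.94 = 1605.92.
At (279, 65): z = 12.8 − 34.0 + 1605.92 = 1584.7 ft.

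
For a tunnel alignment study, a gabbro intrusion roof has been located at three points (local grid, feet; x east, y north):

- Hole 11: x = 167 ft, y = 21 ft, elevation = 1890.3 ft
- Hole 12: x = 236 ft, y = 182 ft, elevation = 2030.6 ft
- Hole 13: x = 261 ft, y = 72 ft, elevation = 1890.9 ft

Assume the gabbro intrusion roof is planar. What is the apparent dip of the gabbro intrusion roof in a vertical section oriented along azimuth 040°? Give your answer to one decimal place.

25.5°

Two edge vectors: Hole 11→Hole 12 = (69, 161, 140.3), Hole 11→Hole 13 = (94, 51, 0.6).
Normal n = (Hole 11→Hole 12) × (Hole 11→Hole 13) = (-7058.7, 13146.8, -11615).
So ∂z/∂x = −n_x/n_z = −0.60772 and ∂z/∂y = −n_y/n_z = 1.13188.
Unit vector along 040° is (sin 40°, cos 40°) = (0.6428, 0.7660).
Slope in that direction = a·(0.6428) + b·(0.7660) = 0.47643.
Apparent dip = arctan|0.47643| = 25.5° (true dip is 52.1°, so apparent ≤ true as expected).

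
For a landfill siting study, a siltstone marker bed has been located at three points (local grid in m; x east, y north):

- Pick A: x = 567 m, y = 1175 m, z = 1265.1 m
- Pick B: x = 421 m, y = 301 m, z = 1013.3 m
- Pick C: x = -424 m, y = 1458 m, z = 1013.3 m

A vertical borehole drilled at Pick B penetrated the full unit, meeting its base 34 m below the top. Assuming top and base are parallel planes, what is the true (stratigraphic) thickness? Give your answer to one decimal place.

31.6 m

Two edge vectors: Pick A→Pick B = (-146, -874, -251.8), Pick A→Pick C = (-991, 283, -251.8).
Normal n = (Pick A→Pick B) × (Pick A→Pick C) = (291332.6, 212771, -907452).
So ∂z/∂x = −n_x/n_z = 0.32104 and ∂z/∂y = −n_y/n_z = 0.23447.
|∇z| = √(a²+b²) = 0.39755, so dip δ = arctan(0.39755) = 21.68°.
True thickness = vertical thickness × cos δ = 34 × cos 21.68° = 31.6 m.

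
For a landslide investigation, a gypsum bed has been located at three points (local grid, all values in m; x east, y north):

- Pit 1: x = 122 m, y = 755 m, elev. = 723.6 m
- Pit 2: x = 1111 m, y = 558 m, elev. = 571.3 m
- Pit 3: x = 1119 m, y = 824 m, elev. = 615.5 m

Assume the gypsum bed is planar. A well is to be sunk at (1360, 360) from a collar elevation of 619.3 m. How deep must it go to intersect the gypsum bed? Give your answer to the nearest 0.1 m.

Let the plane be z = a·x + b·y + c.
Pit 2−Pit 1: 989a − 197b = −152.3;  Pit 3−Pit 1: 997a + 69b = −108.1.
Solving gives a = −0.120175, b = 0.169780.
Then c = 723.6 − a·122 − b·755 = 610.08.
At (1360, 360): z_contact = −163.44 + 61.12 + 610.08 = 507.76 m.
Depth below ground = 619.3 − 507.76 = 111.5 m.

111.5 m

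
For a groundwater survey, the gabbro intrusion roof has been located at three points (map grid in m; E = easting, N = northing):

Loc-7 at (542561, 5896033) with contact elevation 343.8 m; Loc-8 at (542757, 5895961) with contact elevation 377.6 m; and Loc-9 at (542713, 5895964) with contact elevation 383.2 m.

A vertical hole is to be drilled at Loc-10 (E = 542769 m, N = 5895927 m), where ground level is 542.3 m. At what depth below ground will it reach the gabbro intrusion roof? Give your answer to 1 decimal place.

133.0 m

Let the plane be z = a·E + b·N + c.
Loc-8−Loc-7: 196a − 72b = 33.8;  Loc-9−Loc-7: 152a − 69b = 39.4.
Solving gives a = −0.195581395, b = −1.001860465.
Then c = 343.8 − a·542561 − b·5896033 = 6013461.00.
At (542769, 5895927): z_contact = −106155.52 − 5906896.17 + 6013461.00 = 409.32 m.
Depth below ground = 542.3 − 409.32 = 133.0 m.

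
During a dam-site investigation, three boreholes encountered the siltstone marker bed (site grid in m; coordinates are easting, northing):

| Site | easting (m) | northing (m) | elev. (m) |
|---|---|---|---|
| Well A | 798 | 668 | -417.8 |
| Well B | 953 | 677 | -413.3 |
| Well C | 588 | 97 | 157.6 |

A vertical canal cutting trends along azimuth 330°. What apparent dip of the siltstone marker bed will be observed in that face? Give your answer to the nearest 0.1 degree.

43.4°

Let the plane be z = a·easting + b·northing + c.
Well B−Well A: 155a + 9b = 4.5;  Well C−Well A: −210a − 571b = 575.4.
Solving gives a = 0.08945, b = −1.04060.
Unit vector along 330° is (sin 330°, cos 330°) = (-0.5000, 0.8660).
Slope in that direction = a·(-0.5000) + b·(0.8660) = −0.94592.
Apparent dip = arctan|0.94592| = 43.4° (true dip is 46.2°, so apparent ≤ true as expected).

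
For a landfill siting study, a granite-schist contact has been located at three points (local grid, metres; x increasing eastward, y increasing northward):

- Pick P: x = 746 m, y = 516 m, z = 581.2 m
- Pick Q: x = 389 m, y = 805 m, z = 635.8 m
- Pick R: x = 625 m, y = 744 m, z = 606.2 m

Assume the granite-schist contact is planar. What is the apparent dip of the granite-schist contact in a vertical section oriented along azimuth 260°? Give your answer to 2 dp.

5.83°

Let the plane be z = a·x + b·y + c.
Pick Q−Pick P: −357a + 289b = 54.6;  Pick R−Pick P: −121a + 228b = 25.
Solving gives a = −0.11252, b = 0.04994.
Unit vector along 260° is (sin 260°, cos 260°) = (-0.9848, -0.1736).
Slope in that direction = a·(-0.9848) + b·(-0.1736) = 0.10214.
Apparent dip = arctan|0.10214| = 5.83° (true dip is 7.0°, so apparent ≤ true as expected).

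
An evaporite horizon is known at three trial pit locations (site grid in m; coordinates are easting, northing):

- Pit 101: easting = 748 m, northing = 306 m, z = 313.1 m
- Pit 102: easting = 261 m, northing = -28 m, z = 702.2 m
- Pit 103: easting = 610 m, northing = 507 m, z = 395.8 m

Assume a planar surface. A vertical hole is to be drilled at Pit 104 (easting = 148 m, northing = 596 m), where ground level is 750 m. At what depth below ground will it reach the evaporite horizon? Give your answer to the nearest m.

23 m

Two edge vectors: Pit 101→Pit 102 = (-487, -334, 389.1), Pit 101→Pit 103 = (-138, 201, 82.7).
Normal n = (Pit 101→Pit 102) × (Pit 101→Pit 103) = (-105830.9, -13420.9, -143979).
So ∂z/∂easting = −n_x/n_z = −0.73504 and ∂z/∂northing = −n_y/n_z = −0.09321.
Intercept c from Pit 101: 313.1 + 549.81 + 28.52 = 891.44.
At (148, 596): z_contact = −108.8 − 55.6 + 891.44 = 727.1 m.
Depth below ground = 750 − 727.1 = 23 m.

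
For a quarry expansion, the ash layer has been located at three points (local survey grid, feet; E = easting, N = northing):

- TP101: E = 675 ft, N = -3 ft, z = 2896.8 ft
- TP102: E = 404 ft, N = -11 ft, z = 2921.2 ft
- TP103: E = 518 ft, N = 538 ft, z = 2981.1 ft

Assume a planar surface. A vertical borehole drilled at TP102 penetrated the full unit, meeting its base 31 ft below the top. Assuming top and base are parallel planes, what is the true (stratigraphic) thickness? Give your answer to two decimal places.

30.61 ft

Two edge vectors: TP101→TP102 = (-271, -8, 24.4), TP101→TP103 = (-157, 541, 84.3).
Normal n = (TP101→TP102) × (TP101→TP103) = (-13874.8, 19014.5, -147867).
So ∂z/∂E = −n_x/n_z = −0.09383 and ∂z/∂N = −n_y/n_z = 0.12859.
|∇z| = √(a²+b²) = 0.15919, so dip δ = arctan(0.15919) = 9.04°.
True thickness = vertical thickness × cos δ = 31 × cos 9.04° = 30.61 ft.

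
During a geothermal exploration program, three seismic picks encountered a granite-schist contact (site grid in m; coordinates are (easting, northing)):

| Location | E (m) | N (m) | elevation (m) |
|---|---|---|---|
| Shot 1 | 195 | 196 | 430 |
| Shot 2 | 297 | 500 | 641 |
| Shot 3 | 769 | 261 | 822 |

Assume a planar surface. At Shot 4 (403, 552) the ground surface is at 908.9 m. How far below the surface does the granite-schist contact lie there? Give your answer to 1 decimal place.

Let the plane be z = a·E + b·N + c.
Shot 2−Shot 1: 102a + 304b = 211;  Shot 3−Shot 1: 574a + 65b = 392.
Solving gives a = 0.62820, b = 0.48330.
Then c = 430 − a·195 − b·196 = 212.77.
At (403, 552): z_contact = 253.16 + 266.78 + 212.77 = 732.72 m.
Depth below ground = 908.9 − 732.72 = 176.2 m.

176.2 m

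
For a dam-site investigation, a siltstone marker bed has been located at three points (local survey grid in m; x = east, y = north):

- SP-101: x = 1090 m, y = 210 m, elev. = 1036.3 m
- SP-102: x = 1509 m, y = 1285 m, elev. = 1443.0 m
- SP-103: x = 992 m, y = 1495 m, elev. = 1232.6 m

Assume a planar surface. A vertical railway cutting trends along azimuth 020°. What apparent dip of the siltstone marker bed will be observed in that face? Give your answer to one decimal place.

19.0°

Let the plane be z = a·x + b·y + c.
SP-102−SP-101: 419a + 1075b = 406.7;  SP-103−SP-101: −98a + 1285b = 196.3.
Solving gives a = 0.48401, b = 0.18968.
Unit vector along 020° is (sin 20°, cos 20°) = (0.3420, 0.9397).
Slope in that direction = a·(0.3420) + b·(0.9397) = 0.34378.
Apparent dip = arctan|0.34378| = 19.0° (true dip is 27.5°, so apparent ≤ true as expected).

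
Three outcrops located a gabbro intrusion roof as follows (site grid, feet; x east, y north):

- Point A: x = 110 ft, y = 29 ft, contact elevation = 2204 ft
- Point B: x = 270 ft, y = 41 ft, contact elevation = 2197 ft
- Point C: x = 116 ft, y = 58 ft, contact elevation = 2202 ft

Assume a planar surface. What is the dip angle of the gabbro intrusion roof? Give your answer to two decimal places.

4.14°

Two edge vectors: Point A→Point B = (160, 12, -7), Point A→Point C = (6, 29, -2).
Normal n = (Point A→Point B) × (Point A→Point C) = (179, 278, 4568).
So ∂z/∂x = −n_x/n_z = −0.03919 and ∂z/∂y = −n_y/n_z = −0.06086.
Gradient magnitude |∇z| = √(a² + b²) = √(0.00154 + 0.00370) = 0.07238.
True dip = arctan(0.07238) = 4.14°, dipping toward NNE (azimuth ≈ 033°).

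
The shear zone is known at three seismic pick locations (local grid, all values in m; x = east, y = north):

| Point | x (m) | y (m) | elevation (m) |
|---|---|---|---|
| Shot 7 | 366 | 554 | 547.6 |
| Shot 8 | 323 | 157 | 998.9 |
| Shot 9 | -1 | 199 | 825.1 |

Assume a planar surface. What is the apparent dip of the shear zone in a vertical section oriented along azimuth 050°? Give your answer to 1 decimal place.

Let the plane be z = a·x + b·y + c.
Shot 8−Shot 7: −43a − 397b = 451.3;  Shot 9−Shot 7: −367a − 355b = 277.5.
Solving gives a = 0.38367, b = −1.17833.
Unit vector along 050° is (sin 50°, cos 50°) = (0.7660, 0.6428).
Slope in that direction = a·(0.7660) + b·(0.6428) = −0.46351.
Apparent dip = arctan|0.46351| = 24.9° (true dip is 51.1°, so apparent ≤ true as expected).

24.9°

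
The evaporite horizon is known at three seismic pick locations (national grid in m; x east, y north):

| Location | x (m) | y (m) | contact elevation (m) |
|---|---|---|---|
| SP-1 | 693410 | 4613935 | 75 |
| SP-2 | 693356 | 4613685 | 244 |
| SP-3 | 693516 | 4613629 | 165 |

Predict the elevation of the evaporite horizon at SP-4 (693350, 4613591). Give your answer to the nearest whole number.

298 m

Two edge vectors: SP-1→SP-2 = (-54, -250, 169), SP-1→SP-3 = (106, -306, 90).
Normal n = (SP-1→SP-2) × (SP-1→SP-3) = (29214, 22774, 43024).
So ∂z/∂x = −n_x/n_z = −0.67901636 and ∂z/∂y = −n_y/n_z = −0.52933247.
Intercept c from SP-1: 75 + 470836.74 + 2442305.59 = 2913217.33.
At (693350, 4613591): z = −470796.0 − 2442123.5 + 2913217.33 = 297.8 m.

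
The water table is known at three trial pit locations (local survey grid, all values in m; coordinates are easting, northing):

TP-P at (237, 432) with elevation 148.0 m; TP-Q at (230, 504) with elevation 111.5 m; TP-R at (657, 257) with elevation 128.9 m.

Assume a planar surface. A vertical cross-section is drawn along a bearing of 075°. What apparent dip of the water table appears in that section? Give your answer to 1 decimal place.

21.6°

Two edge vectors: TP-P→TP-Q = (-7, 72, -36.5), TP-P→TP-R = (420, -175, -19.1).
Normal n = (TP-P→TP-Q) × (TP-P→TP-R) = (-7762.7, -15463.7, -29015).
So ∂z/∂easting = −n_x/n_z = −0.26754 and ∂z/∂northing = −n_y/n_z = −0.53296.
Unit vector along 075° is (sin 75°, cos 75°) = (0.9659, 0.2588).
Slope in that direction = a·(0.9659) + b·(0.2588) = −0.39636.
Apparent dip = arctan|0.39636| = 21.6° (true dip is 30.8°, so apparent ≤ true as expected).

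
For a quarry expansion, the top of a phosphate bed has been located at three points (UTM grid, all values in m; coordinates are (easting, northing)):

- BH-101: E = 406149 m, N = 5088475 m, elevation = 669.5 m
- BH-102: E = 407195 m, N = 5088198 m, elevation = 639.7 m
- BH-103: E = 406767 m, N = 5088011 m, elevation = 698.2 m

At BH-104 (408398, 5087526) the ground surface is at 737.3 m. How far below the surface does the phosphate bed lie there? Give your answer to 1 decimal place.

Two edge vectors: BH-101→BH-102 = (1046, -277, -29.8), BH-101→BH-103 = (618, -464, 28.7).
Normal n = (BH-101→BH-102) × (BH-101→BH-103) = (-21777.1, -48436.6, -314158).
So ∂z/∂E = −n_x/n_z = −0.069318941 and ∂z/∂N = −n_y/n_z = −0.154179107.
Intercept c from BH-101: 669.5 + 28153.82 + 784536.53 = 813359.85.
At (408398, 5087526): z_contact = −28309.72 − 784390.22 + 813359.85 = 659.92 m.
Depth below ground = 737.3 − 659.92 = 77.4 m.

77.4 m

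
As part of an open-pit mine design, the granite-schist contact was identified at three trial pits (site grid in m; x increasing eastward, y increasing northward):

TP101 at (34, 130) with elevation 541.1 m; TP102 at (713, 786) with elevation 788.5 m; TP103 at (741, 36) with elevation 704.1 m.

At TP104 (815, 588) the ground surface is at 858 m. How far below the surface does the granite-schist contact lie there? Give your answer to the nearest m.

Two edge vectors: TP101→TP102 = (679, 656, 247.4), TP101→TP103 = (707, -94, 163).
Normal n = (TP101→TP102) × (TP101→TP103) = (130183.6, 64234.8, -527618).
So ∂z/∂x = −n_x/n_z = 0.24674 and ∂z/∂y = −n_y/n_z = 0.12174.
Intercept c from TP101: 541.1 − 8.39 − 15.83 = 516.88.
At (815, 588): z_contact = 201.1 + 71.6 + 516.88 = 789.6 m.
Depth below ground = 858 − 789.6 = 68 m.

68 m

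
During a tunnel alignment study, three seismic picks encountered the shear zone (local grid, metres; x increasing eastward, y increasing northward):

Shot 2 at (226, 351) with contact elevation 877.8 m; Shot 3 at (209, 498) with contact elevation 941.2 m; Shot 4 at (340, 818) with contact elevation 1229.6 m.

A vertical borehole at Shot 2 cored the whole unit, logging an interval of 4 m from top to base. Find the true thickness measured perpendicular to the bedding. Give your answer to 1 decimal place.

2.8 m

Let the plane be z = a·x + b·y + c.
Shot 3−Shot 2: −17a + 147b = 63.4;  Shot 4−Shot 2: 114a + 467b = 351.8.
Solving gives a = 0.89512, b = 0.53481.
|∇z| = √(a²+b²) = 1.04272, so dip δ = arctan(1.04272) = 46.20°.
True thickness = vertical thickness × cos δ = 4 × cos 46.20° = 2.8 m.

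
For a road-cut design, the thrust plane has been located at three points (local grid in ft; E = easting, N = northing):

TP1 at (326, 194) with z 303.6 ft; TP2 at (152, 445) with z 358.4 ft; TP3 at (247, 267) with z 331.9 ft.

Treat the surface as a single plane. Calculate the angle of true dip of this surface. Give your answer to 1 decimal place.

Let the plane be z = a·E + b·N + c.
TP2−TP1: −174a + 251b = 54.8;  TP3−TP1: −79a + 73b = 28.3.
Solving gives a = −0.43537, b = −0.08349.
Gradient magnitude |∇z| = √(a² + b²) = √(0.18955 + 0.00697) = 0.44330.
True dip = arctan(0.44330) = 23.9°, dipping toward E (azimuth ≈ 079°).

23.9°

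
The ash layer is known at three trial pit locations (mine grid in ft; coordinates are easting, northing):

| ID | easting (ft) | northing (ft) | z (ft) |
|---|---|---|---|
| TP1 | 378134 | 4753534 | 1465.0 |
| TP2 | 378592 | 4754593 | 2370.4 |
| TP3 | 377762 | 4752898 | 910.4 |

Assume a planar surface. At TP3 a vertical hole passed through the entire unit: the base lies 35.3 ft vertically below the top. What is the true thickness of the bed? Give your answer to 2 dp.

Let the plane be z = a·easting + b·northing + c.
TP2−TP1: 458a + 1059b = 905.4;  TP3−TP1: −372a − 636b = −554.6.
Solving gives a = 0.11189, b = 0.80657.
|∇z| = √(a²+b²) = 0.81429, so dip δ = arctan(0.81429) = 39.16°.
True thickness = vertical thickness × cos δ = 35.3 × cos 39.16° = 27.37 ft.

27.37 ft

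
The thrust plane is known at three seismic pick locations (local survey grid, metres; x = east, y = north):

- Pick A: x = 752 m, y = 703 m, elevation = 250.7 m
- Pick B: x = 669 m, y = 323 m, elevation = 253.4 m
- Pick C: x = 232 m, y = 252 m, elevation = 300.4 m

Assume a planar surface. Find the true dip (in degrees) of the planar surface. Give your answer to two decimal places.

Two edge vectors: Pick A→Pick B = (-83, -380, 2.7), Pick A→Pick C = (-520, -451, 49.7).
Normal n = (Pick A→Pick B) × (Pick A→Pick C) = (-17668.3, 2721.1, -160167).
So ∂z/∂x = −n_x/n_z = −0.11031 and ∂z/∂y = −n_y/n_z = 0.01699.
Gradient magnitude |∇z| = √(a² + b²) = √(0.01217 + 0.00029) = 0.11161.
True dip = arctan(0.11161) = 6.37°, dipping toward E (azimuth ≈ 099°).

6.37°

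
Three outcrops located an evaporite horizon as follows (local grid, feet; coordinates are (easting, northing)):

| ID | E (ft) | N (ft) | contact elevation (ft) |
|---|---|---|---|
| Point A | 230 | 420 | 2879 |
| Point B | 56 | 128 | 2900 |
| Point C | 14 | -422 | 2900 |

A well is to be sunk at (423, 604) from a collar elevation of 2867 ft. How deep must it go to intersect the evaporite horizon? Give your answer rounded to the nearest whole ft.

Let the plane be z = a·E + b·N + c.
Point B−Point A: −174a − 292b = 21;  Point C−Point A: −216a − 842b = 21.
Solving gives a = −0.13843, b = 0.01057.
Then c = 2879 − a·230 − b·420 = 2906.40.
At (423, 604): z_contact = −58.6 + 6.4 + 2906.40 = 2854.2 ft.
Depth below ground = 2867 − 2854.2 = 13 ft.

13 ft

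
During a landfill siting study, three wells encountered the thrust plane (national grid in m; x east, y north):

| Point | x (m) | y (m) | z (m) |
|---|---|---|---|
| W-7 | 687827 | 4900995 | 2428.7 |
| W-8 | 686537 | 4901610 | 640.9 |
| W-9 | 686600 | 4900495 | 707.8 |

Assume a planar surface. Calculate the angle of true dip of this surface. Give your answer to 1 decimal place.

54.4°

Two edge vectors: W-7→W-8 = (-1290, 615, -1787.8), W-7→W-9 = (-1227, -500, -1720.9).
Normal n = (W-7→W-8) × (W-7→W-9) = (-1952253.5, -26330.4, 1399605).
So ∂z/∂x = −n_x/n_z = 1.39486 and ∂z/∂y = −n_y/n_z = 0.01881.
Gradient magnitude |∇z| = √(a² + b²) = √(1.94564 + 0.00035) = 1.39499.
True dip = arctan(1.39499) = 54.4°, dipping toward W (azimuth ≈ 269°).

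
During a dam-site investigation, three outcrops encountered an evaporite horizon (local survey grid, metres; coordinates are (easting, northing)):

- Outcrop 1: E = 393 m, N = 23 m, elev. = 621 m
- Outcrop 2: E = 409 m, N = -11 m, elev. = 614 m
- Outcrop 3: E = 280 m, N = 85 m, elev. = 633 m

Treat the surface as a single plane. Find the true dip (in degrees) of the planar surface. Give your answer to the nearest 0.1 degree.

Let the plane be z = a·E + b·N + c.
Outcrop 2−Outcrop 1: 16a − 34b = −7;  Outcrop 3−Outcrop 1: −113a + 62b = 12.
Solving gives a = 0.00912, b = 0.21018.
Gradient magnitude |∇z| = √(a² + b²) = √(0.00008 + 0.04417) = 0.21037.
True dip = arctan(0.21037) = 11.9°, dipping toward S (azimuth ≈ 182°).

11.9°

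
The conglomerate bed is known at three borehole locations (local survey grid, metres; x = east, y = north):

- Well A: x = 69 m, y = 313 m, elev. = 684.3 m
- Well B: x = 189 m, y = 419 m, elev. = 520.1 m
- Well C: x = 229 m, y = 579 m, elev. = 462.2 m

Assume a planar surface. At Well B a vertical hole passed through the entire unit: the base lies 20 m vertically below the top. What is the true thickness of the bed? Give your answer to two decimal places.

11.93 m

Let the plane be z = a·x + b·y + c.
Well B−Well A: 120a + 106b = −164.2;  Well C−Well A: 160a + 266b = −222.1.
Solving gives a = −1.34590, b = −0.02540.
|∇z| = √(a²+b²) = 1.34614, so dip δ = arctan(1.34614) = 53.39°.
True thickness = vertical thickness × cos δ = 20 × cos 53.39° = 11.93 m.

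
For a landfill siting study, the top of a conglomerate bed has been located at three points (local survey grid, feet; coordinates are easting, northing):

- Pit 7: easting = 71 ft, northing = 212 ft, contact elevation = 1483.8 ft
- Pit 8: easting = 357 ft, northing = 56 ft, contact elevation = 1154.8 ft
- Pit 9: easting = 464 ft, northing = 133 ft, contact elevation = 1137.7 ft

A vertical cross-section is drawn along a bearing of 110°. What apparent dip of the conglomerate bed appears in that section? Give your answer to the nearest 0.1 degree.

Two edge vectors: Pit 7→Pit 8 = (286, -156, -329), Pit 7→Pit 9 = (393, -79, -346.1).
Normal n = (Pit 7→Pit 8) × (Pit 7→Pit 9) = (28000.6, -30312.4, 38714).
So ∂z/∂easting = −n_x/n_z = −0.72327 and ∂z/∂northing = −n_y/n_z = 0.78298.
Unit vector along 110° is (sin 110°, cos 110°) = (0.9397, -0.3420).
Slope in that direction = a·(0.9397) + b·(-0.3420) = −0.94745.
Apparent dip = arctan|0.94745| = 43.5° (true dip is 46.8°, so apparent ≤ true as expected).

43.5°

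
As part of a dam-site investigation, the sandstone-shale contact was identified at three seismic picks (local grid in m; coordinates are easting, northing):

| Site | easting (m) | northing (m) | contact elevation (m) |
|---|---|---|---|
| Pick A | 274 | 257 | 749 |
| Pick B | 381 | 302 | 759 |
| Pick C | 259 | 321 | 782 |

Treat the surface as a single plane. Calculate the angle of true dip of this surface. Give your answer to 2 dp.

Two edge vectors: Pick A→Pick B = (107, 45, 10), Pick A→Pick C = (-15, 64, 33).
Normal n = (Pick A→Pick B) × (Pick A→Pick C) = (845, -3681, 7523).
So ∂z/∂easting = −n_x/n_z = −0.11232 and ∂z/∂northing = −n_y/n_z = 0.48930.
Gradient magnitude |∇z| = √(a² + b²) = √(0.01262 + 0.23941) = 0.50203.
True dip = arctan(0.50203) = 26.66°, dipping toward SSE (azimuth ≈ 167°).

26.66°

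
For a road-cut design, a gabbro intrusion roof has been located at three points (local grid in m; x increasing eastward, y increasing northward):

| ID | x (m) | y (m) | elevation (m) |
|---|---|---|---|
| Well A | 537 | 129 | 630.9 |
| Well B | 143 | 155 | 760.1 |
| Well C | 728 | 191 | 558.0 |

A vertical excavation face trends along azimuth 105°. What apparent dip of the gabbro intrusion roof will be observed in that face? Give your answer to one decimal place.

Let the plane be z = a·x + b·y + c.
Well B−Well A: −394a + 26b = 129.2;  Well C−Well A: 191a + 62b = −72.9.
Solving gives a = −0.33700, b = −0.13763.
Unit vector along 105° is (sin 105°, cos 105°) = (0.9659, -0.2588).
Slope in that direction = a·(0.9659) + b·(-0.2588) = −0.28990.
Apparent dip = arctan|0.28990| = 16.2° (true dip is 20.0°, so apparent ≤ true as expected).

16.2°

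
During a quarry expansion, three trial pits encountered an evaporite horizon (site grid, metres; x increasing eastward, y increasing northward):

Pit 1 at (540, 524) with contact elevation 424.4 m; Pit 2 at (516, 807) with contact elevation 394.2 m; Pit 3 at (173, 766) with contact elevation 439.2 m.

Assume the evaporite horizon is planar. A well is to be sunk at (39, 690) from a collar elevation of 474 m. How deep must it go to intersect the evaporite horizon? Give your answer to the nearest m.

10 m

Two edge vectors: Pit 1→Pit 2 = (-24, 283, -30.2), Pit 1→Pit 3 = (-367, 242, 14.8).
Normal n = (Pit 1→Pit 2) × (Pit 1→Pit 3) = (11496.8, 11438.6, 98053).
So ∂z/∂x = −n_x/n_z = −0.11725 and ∂z/∂y = −n_y/n_z = −0.11666.
Intercept c from Pit 1: 424.4 + 63.32 + 61.13 = 548.84.
At (39, 690): z_contact = −4.6 − 80.5 + 548.84 = 463.8 m.
Depth below ground = 474 − 463.8 = 10 m.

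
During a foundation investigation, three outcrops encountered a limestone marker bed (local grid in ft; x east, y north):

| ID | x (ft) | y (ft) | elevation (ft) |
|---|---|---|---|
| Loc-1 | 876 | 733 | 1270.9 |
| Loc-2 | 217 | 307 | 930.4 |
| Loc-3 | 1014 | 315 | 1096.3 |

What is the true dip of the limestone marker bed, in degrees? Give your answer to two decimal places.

Two edge vectors: Loc-1→Loc-2 = (-659, -426, -340.5), Loc-1→Loc-3 = (138, -418, -174.6).
Normal n = (Loc-1→Loc-2) × (Loc-1→Loc-3) = (-67949.4, -162050.4, 334250).
So ∂z/∂x = −n_x/n_z = 0.20329 and ∂z/∂y = −n_y/n_z = 0.48482.
Gradient magnitude |∇z| = √(a² + b²) = √(0.04133 + 0.23505) = 0.52571.
True dip = arctan(0.52571) = 27.73°, dipping toward SSW (azimuth ≈ 203°).

27.73°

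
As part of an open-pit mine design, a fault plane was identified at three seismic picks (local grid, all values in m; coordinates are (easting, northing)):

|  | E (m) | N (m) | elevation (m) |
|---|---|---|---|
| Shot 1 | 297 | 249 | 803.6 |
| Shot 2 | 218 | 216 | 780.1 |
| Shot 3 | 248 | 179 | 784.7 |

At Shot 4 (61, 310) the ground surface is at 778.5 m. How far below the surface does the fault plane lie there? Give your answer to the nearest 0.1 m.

31.2 m

Let the plane be z = a·E + b·N + c.
Shot 2−Shot 1: −79a − 33b = −23.5;  Shot 3−Shot 1: −49a − 70b = −18.9.
Solving gives a = 0.26100, b = 0.08730.
Then c = 803.6 − a·297 − b·249 = 704.35.
At (61, 310): z_contact = 15.92 + 27.06 + 704.35 = 747.33 m.
Depth below ground = 778.5 − 747.33 = 31.2 m.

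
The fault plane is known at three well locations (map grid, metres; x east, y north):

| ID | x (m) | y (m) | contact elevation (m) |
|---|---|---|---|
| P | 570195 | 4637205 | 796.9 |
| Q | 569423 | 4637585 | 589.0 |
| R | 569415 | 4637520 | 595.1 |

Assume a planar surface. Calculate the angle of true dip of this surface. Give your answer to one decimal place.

Let the plane be z = a·x + b·y + c.
Q−P: −772a + 380b = −207.9;  R−P: −780a + 315b = −201.8.
Solving gives a = 0.21036, b = −0.11974.
Gradient magnitude |∇z| = √(a² + b²) = √(0.04425 + 0.01434) = 0.24205.
True dip = arctan(0.24205) = 13.6°, dipping toward WNW (azimuth ≈ 300°).

13.6°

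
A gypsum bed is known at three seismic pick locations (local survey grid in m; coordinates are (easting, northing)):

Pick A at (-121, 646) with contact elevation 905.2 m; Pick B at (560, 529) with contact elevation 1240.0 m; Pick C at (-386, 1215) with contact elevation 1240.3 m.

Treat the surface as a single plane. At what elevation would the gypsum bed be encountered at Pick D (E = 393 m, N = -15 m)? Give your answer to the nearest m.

649 m

Let the plane be z = a·E + b·N + c.
Pick B−Pick A: 681a − 117b = 334.8;  Pick C−Pick A: −265a + 569b = 335.1.
Solving gives a = 0.64437, b = 0.88903.
Then c = 905.2 − a·-121 − b·646 = 408.86.
At (393, -15): z = 253.2 − 13.3 + 408.86 = 648.8 m.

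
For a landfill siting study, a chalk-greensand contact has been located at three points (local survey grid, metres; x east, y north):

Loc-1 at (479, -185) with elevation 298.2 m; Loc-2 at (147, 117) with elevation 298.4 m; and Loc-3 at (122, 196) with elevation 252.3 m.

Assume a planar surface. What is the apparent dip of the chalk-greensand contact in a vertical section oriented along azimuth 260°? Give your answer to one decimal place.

41.3°

Two edge vectors: Loc-1→Loc-2 = (-332, 302, 0.2), Loc-1→Loc-3 = (-357, 381, -45.9).
Normal n = (Loc-1→Loc-2) × (Loc-1→Loc-3) = (-13938, -15310.2, -18678).
So ∂z/∂x = −n_x/n_z = −0.74623 and ∂z/∂y = −n_y/n_z = −0.81969.
Unit vector along 260° is (sin 260°, cos 260°) = (-0.9848, -0.1736).
Slope in that direction = a·(-0.9848) + b·(-0.1736) = 0.87723.
Apparent dip = arctan|0.87723| = 41.3° (true dip is 47.9°, so apparent ≤ true as expected).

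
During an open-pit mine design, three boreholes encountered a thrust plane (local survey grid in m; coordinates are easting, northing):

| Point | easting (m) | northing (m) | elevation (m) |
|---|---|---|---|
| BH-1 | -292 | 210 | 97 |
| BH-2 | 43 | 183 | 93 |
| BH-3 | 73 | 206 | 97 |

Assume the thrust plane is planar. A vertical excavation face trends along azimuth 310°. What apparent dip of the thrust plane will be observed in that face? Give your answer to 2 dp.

Two edge vectors: BH-1→BH-2 = (335, -27, -4), BH-1→BH-3 = (365, -4, 0).
Normal n = (BH-1→BH-2) × (BH-1→BH-3) = (-16, -1460, 8515).
So ∂z/∂easting = −n_x/n_z = 0.00188 and ∂z/∂northing = −n_y/n_z = 0.17146.
Unit vector along 310° is (sin 310°, cos 310°) = (-0.7660, 0.6428).
Slope in that direction = a·(-0.7660) + b·(0.6428) = 0.10877.
Apparent dip = arctan|0.10877| = 6.21° (true dip is 9.7°, so apparent ≤ true as expected).

6.21°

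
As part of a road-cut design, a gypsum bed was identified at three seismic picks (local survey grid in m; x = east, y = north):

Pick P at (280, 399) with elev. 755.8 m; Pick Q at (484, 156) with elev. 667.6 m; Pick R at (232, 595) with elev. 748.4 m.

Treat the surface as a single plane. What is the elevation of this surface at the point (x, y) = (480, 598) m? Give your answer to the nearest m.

581 m

Two edge vectors: Pick P→Pick Q = (204, -243, -88.2), Pick P→Pick R = (-48, 196, -7.4).
Normal n = (Pick P→Pick Q) × (Pick P→Pick R) = (19085.4, 5743.2, 28320).
So ∂z/∂x = −n_x/n_z = −0.67392 and ∂z/∂y = −n_y/n_z = −0.20280.
Intercept c from Pick P: 755.8 + 188.70 + 80.92 = 1025.41.
At (480, 598): z = −323.5 − 121.3 + 1025.41 = 580.7 m.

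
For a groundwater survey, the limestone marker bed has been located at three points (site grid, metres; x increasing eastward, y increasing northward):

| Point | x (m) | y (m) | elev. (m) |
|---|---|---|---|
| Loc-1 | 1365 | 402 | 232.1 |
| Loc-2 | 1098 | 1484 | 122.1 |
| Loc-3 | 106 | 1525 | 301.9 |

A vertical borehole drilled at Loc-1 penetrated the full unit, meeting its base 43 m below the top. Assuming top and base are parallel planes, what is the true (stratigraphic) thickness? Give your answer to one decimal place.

Let the plane be z = a·x + b·y + c.
Loc-2−Loc-1: −267a + 1082b = −110;  Loc-3−Loc-1: −1259a + 1123b = 69.8.
Solving gives a = −0.18736, b = −0.14790.
|∇z| = √(a²+b²) = 0.23870, so dip δ = arctan(0.23870) = 13.43°.
True thickness = vertical thickness × cos δ = 43 × cos 13.43° = 41.8 m.

41.8 m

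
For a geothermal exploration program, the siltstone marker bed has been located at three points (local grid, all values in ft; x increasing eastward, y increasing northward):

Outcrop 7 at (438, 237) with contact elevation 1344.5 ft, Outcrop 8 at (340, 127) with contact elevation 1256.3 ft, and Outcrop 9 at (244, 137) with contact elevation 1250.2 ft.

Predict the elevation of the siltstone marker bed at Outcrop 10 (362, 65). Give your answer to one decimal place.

1217.0 ft

Two edge vectors: Outcrop 7→Outcrop 8 = (-98, -110, -88.2), Outcrop 7→Outcrop 9 = (-194, -100, -94.3).
Normal n = (Outcrop 7→Outcrop 8) × (Outcrop 7→Outcrop 9) = (1553, 7869.4, -11540).
So ∂z/∂x = −n_x/n_z = 0.13458 and ∂z/∂y = −n_y/n_z = 0.68192.
Intercept c from Outcrop 7: 1344.5 − 58.94 − 161.62 = 1123.94.
At (362, 65): z = 48.7 + 44.3 + 1123.94 = 1217.0 ft.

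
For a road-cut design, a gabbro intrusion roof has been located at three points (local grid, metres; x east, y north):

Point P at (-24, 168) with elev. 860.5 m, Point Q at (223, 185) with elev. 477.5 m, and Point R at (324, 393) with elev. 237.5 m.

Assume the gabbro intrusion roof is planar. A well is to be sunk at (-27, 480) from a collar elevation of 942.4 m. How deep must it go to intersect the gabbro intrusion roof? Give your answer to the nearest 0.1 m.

Two edge vectors: Point P→Point Q = (247, 17, -383), Point P→Point R = (348, 225, -623).
Normal n = (Point P→Point Q) × (Point P→Point R) = (75584, 20597, 49659).
So ∂z/∂x = −n_x/n_z = −1.52206 and ∂z/∂y = −n_y/n_z = −0.41477.
Intercept c from Point P: 860.5 − 36.53 + 69.68 = 893.65.
At (-27, 480): z_contact = 41.10 − 199.09 + 893.65 = 735.66 m.
Depth below ground = 942.4 − 735.66 = 206.7 m.

206.7 m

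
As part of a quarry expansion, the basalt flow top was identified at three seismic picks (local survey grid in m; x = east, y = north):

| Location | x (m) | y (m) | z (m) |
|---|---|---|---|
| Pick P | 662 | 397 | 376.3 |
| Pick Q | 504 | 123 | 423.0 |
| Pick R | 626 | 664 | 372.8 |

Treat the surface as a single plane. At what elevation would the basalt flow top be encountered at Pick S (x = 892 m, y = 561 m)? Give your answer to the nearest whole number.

Let the plane be z = a·x + b·y + c.
Pick Q−Pick P: −158a − 274b = 46.7;  Pick R−Pick P: −36a + 267b = −3.5.
Solving gives a = −0.22113, b = −0.04292.
Then c = 376.3 − a·662 − b·397 = 539.73.
At (892, 561): z = −197.2 − 24.1 + 539.73 = 318.4 m.

318 m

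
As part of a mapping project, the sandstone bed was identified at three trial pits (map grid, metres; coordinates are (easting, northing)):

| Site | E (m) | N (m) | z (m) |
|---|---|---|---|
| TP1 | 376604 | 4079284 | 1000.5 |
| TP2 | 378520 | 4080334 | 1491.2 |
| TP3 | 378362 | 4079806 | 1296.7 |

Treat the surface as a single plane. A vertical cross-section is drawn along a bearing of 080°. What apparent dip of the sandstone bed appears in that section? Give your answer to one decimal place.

Two edge vectors: TP1→TP2 = (1916, 1050, 490.7), TP1→TP3 = (1758, 522, 296.2).
Normal n = (TP1→TP2) × (TP1→TP3) = (54864.6, 295131.4, -845748).
So ∂z/∂E = −n_x/n_z = 0.06487 and ∂z/∂N = −n_y/n_z = 0.34896.
Unit vector along 080° is (sin 80°, cos 80°) = (0.9848, 0.1736).
Slope in that direction = a·(0.9848) + b·(0.1736) = 0.12448.
Apparent dip = arctan|0.12448| = 7.1° (true dip is 19.5°, so apparent ≤ true as expected).

7.1°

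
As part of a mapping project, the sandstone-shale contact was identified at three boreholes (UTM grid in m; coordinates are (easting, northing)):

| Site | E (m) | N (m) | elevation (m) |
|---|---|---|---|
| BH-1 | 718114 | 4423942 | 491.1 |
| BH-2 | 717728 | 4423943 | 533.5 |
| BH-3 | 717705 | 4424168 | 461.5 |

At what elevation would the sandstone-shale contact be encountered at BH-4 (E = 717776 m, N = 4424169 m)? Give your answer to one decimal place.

Let the plane be z = a·E + b·N + c.
BH-2−BH-1: −386a + 1b = 42.4;  BH-3−BH-1: −409a + 226b = −29.6.
Solving gives a = −0.110702892, b = −0.331316296.
Then c = 491.1 − a·718114 − b·4423942 = 1545712.47.
At (717776, 4424169): z = −79459.9 − 1465799.3 + 1545712.47 = 453.3 m.

453.3 m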